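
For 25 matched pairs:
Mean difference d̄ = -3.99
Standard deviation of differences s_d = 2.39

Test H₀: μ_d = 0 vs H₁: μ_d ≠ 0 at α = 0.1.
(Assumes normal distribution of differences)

df = n - 1 = 24
SE = s_d/√n = 2.39/√25 = 0.4780
t = d̄/SE = -3.99/0.4780 = -8.3473
Critical value: t_{0.05,24} = ±1.711
p-value < 0.0001
Decision: reject H₀

Answer: t = -8.3473, reject H₀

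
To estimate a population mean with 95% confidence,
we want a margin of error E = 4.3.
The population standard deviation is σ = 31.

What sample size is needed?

z_0.025 = 1.960
n = (z×σ/E)² = (1.960×31/4.3)²
n = 199.6635
Round up: n = 200

Answer: n = 200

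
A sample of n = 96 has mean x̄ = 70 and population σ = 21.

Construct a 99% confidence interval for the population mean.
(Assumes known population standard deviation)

Confidence level: 99%, α = 0.01
z_0.005 = 2.576
SE = σ/√n = 21/√96 = 2.1433
Margin of error = 2.576 × 2.1433 = 5.5211
CI: x̄ ± margin = 70 ± 5.5211
CI: (64.4789, 75.5211)

Answer: (64.4789, 75.5211)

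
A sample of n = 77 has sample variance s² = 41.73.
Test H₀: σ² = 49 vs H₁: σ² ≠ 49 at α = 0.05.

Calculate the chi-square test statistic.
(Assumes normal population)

df = n - 1 = 76
χ² = (n-1)s²/σ₀² = 76×41.73/49 = 64.7241
Critical values: χ²_{0.975,76} = 53.782, χ²_{0.025,76} = 101.999
Rejection region: χ² < 53.782 or χ² > 101.999
Decision: fail to reject H₀

Answer: χ² = 64.7241, fail to reject H₀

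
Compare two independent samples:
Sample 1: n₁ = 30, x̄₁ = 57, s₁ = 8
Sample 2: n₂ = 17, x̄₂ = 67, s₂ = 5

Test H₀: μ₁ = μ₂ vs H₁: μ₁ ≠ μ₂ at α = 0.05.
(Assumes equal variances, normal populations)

Answer: t = -4.6522, reject H₀

Derivation:
Pooled variance: s²_p = [29×8² + 16×5²]/(45) = 50.1333
s_p = 7.0805
SE = s_p×√(1/n₁ + 1/n₂) = 7.0805×√(1/30 + 1/17) = 2.1495
t = (x̄₁ - x̄₂)/SE = (57 - 67)/2.1495 = -4.6522
df = 45, t-critical = ±2.014
Decision: reject H₀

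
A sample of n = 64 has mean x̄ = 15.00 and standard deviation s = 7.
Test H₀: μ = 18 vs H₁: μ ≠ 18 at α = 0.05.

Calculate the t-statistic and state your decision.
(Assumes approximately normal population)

Answer: t = -3.4286, reject H₀

Derivation:
df = n - 1 = 63
SE = s/√n = 7/√64 = 0.8750
t = (x̄ - μ₀)/SE = (15.00 - 18)/0.8750 = -3.4286
Critical value: t_{0.025,63} = ±1.998
p-value ≈ 0.0011
Decision: reject H₀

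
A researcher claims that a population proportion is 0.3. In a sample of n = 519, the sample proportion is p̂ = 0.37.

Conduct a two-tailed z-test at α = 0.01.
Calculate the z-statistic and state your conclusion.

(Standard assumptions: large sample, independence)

H₀: p = 0.3, H₁: p ≠ 0.3
Standard error: SE = √(p₀(1-p₀)/n) = √(0.3×0.7/519) = 0.020115
z-statistic: z = (p̂ - p₀)/SE = (0.37 - 0.3)/0.020115 = 3.4800
Critical value: z_0.005 = ±2.576
p-value = 0.0005
Decision: reject H₀ at α = 0.01

Answer: z = 3.4800, reject H₀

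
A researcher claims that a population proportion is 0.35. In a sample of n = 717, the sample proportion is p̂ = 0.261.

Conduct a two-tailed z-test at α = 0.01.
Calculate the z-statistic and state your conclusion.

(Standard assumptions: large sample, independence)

H₀: p = 0.35, H₁: p ≠ 0.35
Standard error: SE = √(p₀(1-p₀)/n) = √(0.35×0.65/717) = 0.017813
z-statistic: z = (p̂ - p₀)/SE = (0.261 - 0.35)/0.017813 = -4.9964
Critical value: z_0.005 = ±2.576
p-value < 0.0001
Decision: reject H₀ at α = 0.01

Answer: z = -4.9964, reject H₀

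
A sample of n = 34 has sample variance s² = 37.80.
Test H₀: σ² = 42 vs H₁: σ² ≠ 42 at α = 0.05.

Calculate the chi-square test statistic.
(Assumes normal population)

Answer: χ² = 29.7000, fail to reject H₀

Derivation:
df = n - 1 = 33
χ² = (n-1)s²/σ₀² = 33×37.80/42 = 29.7000
Critical values: χ²_{0.975,33} = 19.047, χ²_{0.025,33} = 50.725
Rejection region: χ² < 19.047 or χ² > 50.725
Decision: fail to reject H₀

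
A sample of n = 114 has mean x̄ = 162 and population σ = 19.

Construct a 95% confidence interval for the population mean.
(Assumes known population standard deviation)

Confidence level: 95%, α = 0.05
z_0.025 = 1.960
SE = σ/√n = 19/√114 = 1.7795
Margin of error = 1.960 × 1.7795 = 3.4878
CI: x̄ ± margin = 162 ± 3.4878
CI: (158.5122, 165.4878)

Answer: (158.5122, 165.4878)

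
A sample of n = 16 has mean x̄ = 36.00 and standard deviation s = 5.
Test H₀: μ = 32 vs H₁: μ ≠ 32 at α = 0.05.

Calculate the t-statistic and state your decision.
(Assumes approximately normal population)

Answer: t = 3.2000, reject H₀

Derivation:
df = n - 1 = 15
SE = s/√n = 5/√16 = 1.2500
t = (x̄ - μ₀)/SE = (36.00 - 32)/1.2500 = 3.2000
Critical value: t_{0.025,15} = ±2.131
p-value ≈ 0.0060
Decision: reject H₀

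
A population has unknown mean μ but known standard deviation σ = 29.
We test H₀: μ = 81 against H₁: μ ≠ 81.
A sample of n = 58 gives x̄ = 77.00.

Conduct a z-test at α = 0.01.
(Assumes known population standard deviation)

Answer: z = -1.0504, fail to reject H₀

Derivation:
Standard error: SE = σ/√n = 29/√58 = 3.8079
z-statistic: z = (x̄ - μ₀)/SE = (77.00 - 81)/3.8079 = -1.0504
Critical value: ±2.576
p-value = 0.2935
Decision: fail to reject H₀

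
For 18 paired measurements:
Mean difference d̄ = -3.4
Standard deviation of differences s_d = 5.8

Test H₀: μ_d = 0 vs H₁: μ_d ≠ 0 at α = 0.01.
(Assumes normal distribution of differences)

Answer: t = -2.4870, fail to reject H₀

Derivation:
df = n - 1 = 17
SE = s_d/√n = 5.8/√18 = 1.3671
t = d̄/SE = -3.4/1.3671 = -2.4870
Critical value: t_{0.005,17} = ±2.898
p-value ≈ 0.0236
Decision: fail to reject H₀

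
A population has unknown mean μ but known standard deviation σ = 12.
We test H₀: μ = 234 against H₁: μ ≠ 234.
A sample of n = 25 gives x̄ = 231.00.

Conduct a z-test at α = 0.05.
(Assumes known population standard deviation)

Standard error: SE = σ/√n = 12/√25 = 2.4000
z-statistic: z = (x̄ - μ₀)/SE = (231.00 - 234)/2.4000 = -1.2500
Critical value: ±1.960
p-value = 0.2113
Decision: fail to reject H₀

Answer: z = -1.2500, fail to reject H₀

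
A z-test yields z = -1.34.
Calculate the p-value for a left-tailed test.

For z = -1.34:
p = P(Z < -1.34) = Φ(-1.34) = 0.0901

Answer: p-value ≈ 0.0901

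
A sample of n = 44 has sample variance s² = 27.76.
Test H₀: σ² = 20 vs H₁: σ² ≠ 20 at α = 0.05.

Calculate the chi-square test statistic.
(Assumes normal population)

df = n - 1 = 43
χ² = (n-1)s²/σ₀² = 43×27.76/20 = 59.6840
Critical values: χ²_{0.975,43} = 26.785, χ²_{0.025,43} = 62.990
Rejection region: χ² < 26.785 or χ² > 62.990
Decision: fail to reject H₀

Answer: χ² = 59.6840, fail to reject H₀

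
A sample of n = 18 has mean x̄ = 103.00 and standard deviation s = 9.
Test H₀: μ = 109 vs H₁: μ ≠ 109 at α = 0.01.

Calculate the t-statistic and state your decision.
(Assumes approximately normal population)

df = n - 1 = 17
SE = s/√n = 9/√18 = 2.1213
t = (x̄ - μ₀)/SE = (103.00 - 109)/2.1213 = -2.8285
Critical value: t_{0.005,17} = ±2.898
p-value ≈ 0.0116
Decision: fail to reject H₀

Answer: t = -2.8285, fail to reject H₀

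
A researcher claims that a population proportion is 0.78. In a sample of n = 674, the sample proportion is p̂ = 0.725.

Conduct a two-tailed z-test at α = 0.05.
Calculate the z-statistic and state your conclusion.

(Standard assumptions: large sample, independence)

H₀: p = 0.78, H₁: p ≠ 0.78
Standard error: SE = √(p₀(1-p₀)/n) = √(0.78×0.22/674) = 0.015956
z-statistic: z = (p̂ - p₀)/SE = (0.725 - 0.78)/0.015956 = -3.4470
Critical value: z_0.025 = ±1.960
p-value = 0.0006
Decision: reject H₀ at α = 0.05

Answer: z = -3.4470, reject H₀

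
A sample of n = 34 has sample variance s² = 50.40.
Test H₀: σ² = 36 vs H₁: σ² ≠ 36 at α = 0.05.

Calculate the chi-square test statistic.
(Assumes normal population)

df = n - 1 = 33
χ² = (n-1)s²/σ₀² = 33×50.40/36 = 46.2000
Critical values: χ²_{0.975,33} = 19.047, χ²_{0.025,33} = 50.725
Rejection region: χ² < 19.047 or χ² > 50.725
Decision: fail to reject H₀

Answer: χ² = 46.2000, fail to reject H₀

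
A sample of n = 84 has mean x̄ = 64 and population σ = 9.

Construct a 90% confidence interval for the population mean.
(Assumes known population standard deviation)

Answer: (62.3846, 65.6154)

Derivation:
Confidence level: 90%, α = 0.1
z_0.05 = 1.645
SE = σ/√n = 9/√84 = 0.9820
Margin of error = 1.645 × 0.9820 = 1.6154
CI: x̄ ± margin = 64 ± 1.6154
CI: (62.3846, 65.6154)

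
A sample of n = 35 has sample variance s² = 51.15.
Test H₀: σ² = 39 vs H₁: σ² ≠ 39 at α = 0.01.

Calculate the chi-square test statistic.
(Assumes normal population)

df = n - 1 = 34
χ² = (n-1)s²/σ₀² = 34×51.15/39 = 44.5923
Critical values: χ²_{0.995,34} = 16.501, χ²_{0.005,34} = 58.964
Rejection region: χ² < 16.501 or χ² > 58.964
Decision: fail to reject H₀

Answer: χ² = 44.5923, fail to reject H₀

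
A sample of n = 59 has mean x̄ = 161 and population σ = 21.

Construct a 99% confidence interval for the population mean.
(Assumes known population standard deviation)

Answer: (153.9572, 168.0428)

Derivation:
Confidence level: 99%, α = 0.01
z_0.005 = 2.576
SE = σ/√n = 21/√59 = 2.7340
Margin of error = 2.576 × 2.7340 = 7.0428
CI: x̄ ± margin = 161 ± 7.0428
CI: (153.9572, 168.0428)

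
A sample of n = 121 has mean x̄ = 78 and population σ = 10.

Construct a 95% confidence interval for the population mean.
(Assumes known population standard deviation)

Confidence level: 95%, α = 0.05
z_0.025 = 1.960
SE = σ/√n = 10/√121 = 0.9091
Margin of error = 1.960 × 0.9091 = 1.7818
CI: x̄ ± margin = 78 ± 1.7818
CI: (76.2182, 79.7818)

Answer: (76.2182, 79.7818)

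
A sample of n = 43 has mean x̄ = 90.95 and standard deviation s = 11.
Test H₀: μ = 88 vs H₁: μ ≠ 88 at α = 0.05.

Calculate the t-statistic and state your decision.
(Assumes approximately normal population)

df = n - 1 = 42
SE = s/√n = 11/√43 = 1.6775
t = (x̄ - μ₀)/SE = (90.95 - 88)/1.6775 = 1.7586
Critical value: t_{0.025,42} = ±2.018
p-value ≈ 0.0859
Decision: fail to reject H₀

Answer: t = 1.7586, fail to reject H₀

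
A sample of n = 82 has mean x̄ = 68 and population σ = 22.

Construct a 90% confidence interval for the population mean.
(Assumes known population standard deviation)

Answer: (64.0035, 71.9965)

Derivation:
Confidence level: 90%, α = 0.1
z_0.05 = 1.645
SE = σ/√n = 22/√82 = 2.4295
Margin of error = 1.645 × 2.4295 = 3.9965
CI: x̄ ± margin = 68 ± 3.9965
CI: (64.0035, 71.9965)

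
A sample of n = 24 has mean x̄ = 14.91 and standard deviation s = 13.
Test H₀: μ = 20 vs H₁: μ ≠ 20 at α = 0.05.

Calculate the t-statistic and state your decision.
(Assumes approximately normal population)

Answer: t = -1.9181, fail to reject H₀

Derivation:
df = n - 1 = 23
SE = s/√n = 13/√24 = 2.6536
t = (x̄ - μ₀)/SE = (14.91 - 20)/2.6536 = -1.9181
Critical value: t_{0.025,23} = ±2.069
p-value ≈ 0.0676
Decision: fail to reject H₀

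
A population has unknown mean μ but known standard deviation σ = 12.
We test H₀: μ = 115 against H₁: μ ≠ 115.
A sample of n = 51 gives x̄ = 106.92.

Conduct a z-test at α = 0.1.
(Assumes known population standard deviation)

Answer: z = -4.8087, reject H₀

Derivation:
Standard error: SE = σ/√n = 12/√51 = 1.6803
z-statistic: z = (x̄ - μ₀)/SE = (106.92 - 115)/1.6803 = -4.8087
Critical value: ±1.645
p-value < 0.0001
Decision: reject H₀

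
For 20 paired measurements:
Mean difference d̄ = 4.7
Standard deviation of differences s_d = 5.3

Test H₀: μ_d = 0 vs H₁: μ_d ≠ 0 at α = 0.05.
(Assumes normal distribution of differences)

df = n - 1 = 19
SE = s_d/√n = 5.3/√20 = 1.1851
t = d̄/SE = 4.7/1.1851 = 3.9659
Critical value: t_{0.025,19} = ±2.093
p-value ≈ 0.0008
Decision: reject H₀

Answer: t = 3.9659, reject H₀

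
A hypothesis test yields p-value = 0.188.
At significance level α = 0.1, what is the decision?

Compare p-value to α:
0.188 ≥ 0.1
Decision: fail to reject H₀

Answer: fail to reject H₀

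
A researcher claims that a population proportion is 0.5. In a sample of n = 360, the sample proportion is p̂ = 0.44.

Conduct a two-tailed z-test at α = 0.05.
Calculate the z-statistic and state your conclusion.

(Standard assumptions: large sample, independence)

H₀: p = 0.5, H₁: p ≠ 0.5
Standard error: SE = √(p₀(1-p₀)/n) = √(0.5×0.5/360) = 0.026352
z-statistic: z = (p̂ - p₀)/SE = (0.44 - 0.5)/0.026352 = -2.2769
Critical value: z_0.025 = ±1.960
p-value = 0.0228
Decision: reject H₀ at α = 0.05

Answer: z = -2.2769, reject H₀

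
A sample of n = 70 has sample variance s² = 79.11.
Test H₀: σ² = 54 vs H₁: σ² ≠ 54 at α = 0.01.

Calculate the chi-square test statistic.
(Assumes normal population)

df = n - 1 = 69
χ² = (n-1)s²/σ₀² = 69×79.11/54 = 101.0850
Critical values: χ²_{0.995,69} = 42.494, χ²_{0.005,69} = 102.996
Rejection region: χ² < 42.494 or χ² > 102.996
Decision: fail to reject H₀

Answer: χ² = 101.0850, fail to reject H₀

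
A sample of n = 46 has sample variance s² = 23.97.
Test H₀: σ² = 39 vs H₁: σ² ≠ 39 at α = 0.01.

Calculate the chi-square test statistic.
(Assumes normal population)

Answer: χ² = 27.6577, fail to reject H₀

Derivation:
df = n - 1 = 45
χ² = (n-1)s²/σ₀² = 45×23.97/39 = 27.6577
Critical values: χ²_{0.995,45} = 24.311, χ²_{0.005,45} = 73.166
Rejection region: χ² < 24.311 or χ² > 73.166
Decision: fail to reject H₀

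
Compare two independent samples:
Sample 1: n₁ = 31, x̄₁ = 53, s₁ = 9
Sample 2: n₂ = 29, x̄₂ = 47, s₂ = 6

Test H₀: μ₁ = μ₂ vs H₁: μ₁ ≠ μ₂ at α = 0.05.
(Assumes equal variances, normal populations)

Answer: t = 3.0166, reject H₀

Derivation:
Pooled variance: s²_p = [30×9² + 28×6²]/(58) = 59.2759
s_p = 7.6991
SE = s_p×√(1/n₁ + 1/n₂) = 7.6991×√(1/31 + 1/29) = 1.9890
t = (x̄₁ - x̄₂)/SE = (53 - 47)/1.9890 = 3.0166
df = 58, t-critical = ±2.002
Decision: reject H₀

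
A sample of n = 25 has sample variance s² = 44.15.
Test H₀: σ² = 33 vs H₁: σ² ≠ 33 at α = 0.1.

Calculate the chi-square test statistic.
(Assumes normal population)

Answer: χ² = 32.1091, fail to reject H₀

Derivation:
df = n - 1 = 24
χ² = (n-1)s²/σ₀² = 24×44.15/33 = 32.1091
Critical values: χ²_{0.95,24} = 13.848, χ²_{0.05,24} = 36.415
Rejection region: χ² < 13.848 or χ² > 36.415
Decision: fail to reject H₀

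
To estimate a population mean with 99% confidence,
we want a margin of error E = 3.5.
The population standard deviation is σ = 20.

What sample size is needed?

z_0.005 = 2.576
n = (z×σ/E)² = (2.576×20/3.5)²
n = 216.6784
Round up: n = 217

Answer: n = 217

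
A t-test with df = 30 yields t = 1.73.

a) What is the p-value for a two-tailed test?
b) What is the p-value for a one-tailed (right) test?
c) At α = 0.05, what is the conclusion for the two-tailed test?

Using t-distribution with df = 30:
a) Two-tailed: p = 2×P(T > 1.73) = 0.0939
b) One-tailed: p = P(T > 1.73) = 0.0470
c) 0.0939 ≥ 0.05, fail to reject H₀

Answer: a) 0.0939, b) 0.0470, c) fail to reject H₀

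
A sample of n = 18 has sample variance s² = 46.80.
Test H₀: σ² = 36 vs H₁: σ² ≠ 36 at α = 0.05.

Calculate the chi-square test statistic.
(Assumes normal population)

df = n - 1 = 17
χ² = (n-1)s²/σ₀² = 17×46.80/36 = 22.1000
Critical values: χ²_{0.975,17} = 7.564, χ²_{0.025,17} = 30.191
Rejection region: χ² < 7.564 or χ² > 30.191
Decision: fail to reject H₀

Answer: χ² = 22.1000, fail to reject H₀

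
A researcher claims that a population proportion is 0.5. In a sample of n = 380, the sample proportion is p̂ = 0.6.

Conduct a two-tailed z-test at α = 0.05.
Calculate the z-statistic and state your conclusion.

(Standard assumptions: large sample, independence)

H₀: p = 0.5, H₁: p ≠ 0.5
Standard error: SE = √(p₀(1-p₀)/n) = √(0.5×0.5/380) = 0.025649
z-statistic: z = (p̂ - p₀)/SE = (0.6 - 0.5)/0.025649 = 3.8988
Critical value: z_0.025 = ±1.960
p-value = 0.0001
Decision: reject H₀ at α = 0.05

Answer: z = 3.8988, reject H₀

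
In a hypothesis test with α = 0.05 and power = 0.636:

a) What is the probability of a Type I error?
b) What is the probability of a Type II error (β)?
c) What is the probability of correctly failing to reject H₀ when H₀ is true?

Answer: a) 0.05, b) 0.364, c) 0.95

Derivation:
a) Type I error probability = α = 0.05
b) Power = P(reject H₀ | H₁ true) = 1 - β = 0.636, so Type II error probability = β = 1 - Power = 0.364
c) P(fail to reject H₀ | H₀ true) = 1 - α = 0.95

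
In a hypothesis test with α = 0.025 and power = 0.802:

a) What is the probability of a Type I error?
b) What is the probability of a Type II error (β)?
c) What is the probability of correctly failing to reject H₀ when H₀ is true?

Answer: a) 0.025, b) 0.198, c) 0.975

Derivation:
a) Type I error probability = α = 0.025
b) Power = P(reject H₀ | H₁ true) = 1 - β = 0.802, so Type II error probability = β = 1 - Power = 0.198
c) P(fail to reject H₀ | H₀ true) = 1 - α = 0.975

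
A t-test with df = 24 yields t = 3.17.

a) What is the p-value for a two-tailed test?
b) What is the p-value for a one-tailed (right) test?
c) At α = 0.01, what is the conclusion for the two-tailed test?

Using t-distribution with df = 24:
a) Two-tailed: p = 2×P(T > 3.17) = 0.0041
b) One-tailed: p = P(T > 3.17) = 0.0021
c) 0.0041 < 0.01, reject H₀

Answer: a) 0.0041, b) 0.0021, c) reject H₀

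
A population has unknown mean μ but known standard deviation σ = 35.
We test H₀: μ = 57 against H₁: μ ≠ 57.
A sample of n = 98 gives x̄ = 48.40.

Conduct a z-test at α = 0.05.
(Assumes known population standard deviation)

Answer: z = -2.4325, reject H₀

Derivation:
Standard error: SE = σ/√n = 35/√98 = 3.5355
z-statistic: z = (x̄ - μ₀)/SE = (48.40 - 57)/3.5355 = -2.4325
Critical value: ±1.960
p-value = 0.0150
Decision: reject H₀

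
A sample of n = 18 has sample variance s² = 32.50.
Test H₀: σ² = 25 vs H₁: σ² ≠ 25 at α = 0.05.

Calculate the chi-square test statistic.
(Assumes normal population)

df = n - 1 = 17
χ² = (n-1)s²/σ₀² = 17×32.50/25 = 22.1000
Critical values: χ²_{0.975,17} = 7.564, χ²_{0.025,17} = 30.191
Rejection region: χ² < 7.564 or χ² > 30.191
Decision: fail to reject H₀

Answer: χ² = 22.1000, fail to reject H₀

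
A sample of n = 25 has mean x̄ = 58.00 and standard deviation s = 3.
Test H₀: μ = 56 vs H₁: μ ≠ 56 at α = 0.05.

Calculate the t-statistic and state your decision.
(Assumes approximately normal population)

df = n - 1 = 24
SE = s/√n = 3/√25 = 0.6000
t = (x̄ - μ₀)/SE = (58.00 - 56)/0.6000 = 3.3333
Critical value: t_{0.025,24} = ±2.064
p-value ≈ 0.0028
Decision: reject H₀

Answer: t = 3.3333, reject H₀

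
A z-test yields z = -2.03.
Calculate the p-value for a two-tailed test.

Answer: p-value ≈ 0.0424

Derivation:
For z = -2.03:
p = 2×P(Z > |-2.03|) = 2×(1 - Φ(2.03)) = 0.0424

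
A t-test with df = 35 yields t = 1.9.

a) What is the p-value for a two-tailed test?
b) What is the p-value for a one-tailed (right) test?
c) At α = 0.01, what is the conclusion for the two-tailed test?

Answer: a) 0.0657, b) 0.0328, c) fail to reject H₀

Derivation:
Using t-distribution with df = 35:
a) Two-tailed: p = 2×P(T > 1.9) = 0.0657
b) One-tailed: p = P(T > 1.9) = 0.0328
c) 0.0657 ≥ 0.01, fail to reject H₀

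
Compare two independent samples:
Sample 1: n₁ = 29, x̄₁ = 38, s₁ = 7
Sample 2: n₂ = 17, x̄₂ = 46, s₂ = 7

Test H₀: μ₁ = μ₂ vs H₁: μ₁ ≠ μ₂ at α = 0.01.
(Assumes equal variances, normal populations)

Answer: t = -3.7415, reject H₀

Derivation:
Pooled variance: s²_p = [28×7² + 16×7²]/(44) = 49.0000
s_p = 7.0000
SE = s_p×√(1/n₁ + 1/n₂) = 7.0000×√(1/29 + 1/17) = 2.1382
t = (x̄₁ - x̄₂)/SE = (38 - 46)/2.1382 = -3.7415
df = 44, t-critical = ±2.692
Decision: reject H₀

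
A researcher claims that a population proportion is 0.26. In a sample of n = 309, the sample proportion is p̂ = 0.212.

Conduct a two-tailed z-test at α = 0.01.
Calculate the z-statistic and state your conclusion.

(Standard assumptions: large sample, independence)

Answer: z = -1.9236, fail to reject H₀

Derivation:
H₀: p = 0.26, H₁: p ≠ 0.26
Standard error: SE = √(p₀(1-p₀)/n) = √(0.26×0.74/309) = 0.024953
z-statistic: z = (p̂ - p₀)/SE = (0.212 - 0.26)/0.024953 = -1.9236
Critical value: z_0.005 = ±2.576
p-value = 0.0544
Decision: fail to reject H₀ at α = 0.01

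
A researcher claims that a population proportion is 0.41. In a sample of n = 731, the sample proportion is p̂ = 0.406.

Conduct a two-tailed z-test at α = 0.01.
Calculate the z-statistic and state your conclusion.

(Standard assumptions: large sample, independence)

Answer: z = -0.2199, fail to reject H₀

Derivation:
H₀: p = 0.41, H₁: p ≠ 0.41
Standard error: SE = √(p₀(1-p₀)/n) = √(0.41×0.59/731) = 0.018191
z-statistic: z = (p̂ - p₀)/SE = (0.406 - 0.41)/0.018191 = -0.2199
Critical value: z_0.005 = ±2.576
p-value = 0.8259
Decision: fail to reject H₀ at α = 0.01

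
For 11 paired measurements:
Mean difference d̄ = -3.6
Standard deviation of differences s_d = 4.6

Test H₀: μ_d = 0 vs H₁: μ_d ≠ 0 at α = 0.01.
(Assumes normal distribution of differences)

df = n - 1 = 10
SE = s_d/√n = 4.6/√11 = 1.3870
t = d̄/SE = -3.6/1.3870 = -2.5955
Critical value: t_{0.005,10} = ±3.169
p-value ≈ 0.0267
Decision: fail to reject H₀

Answer: t = -2.5955, fail to reject H₀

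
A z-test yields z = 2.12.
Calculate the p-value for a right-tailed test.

For z = 2.12:
p = P(Z > 2.12) = 1 - Φ(2.12) = 0.0170

Answer: p-value ≈ 0.0170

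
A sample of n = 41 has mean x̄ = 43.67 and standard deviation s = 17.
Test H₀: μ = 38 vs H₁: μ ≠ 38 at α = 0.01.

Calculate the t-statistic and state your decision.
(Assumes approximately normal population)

Answer: t = 2.1356, fail to reject H₀

Derivation:
df = n - 1 = 40
SE = s/√n = 17/√41 = 2.6550
t = (x̄ - μ₀)/SE = (43.67 - 38)/2.6550 = 2.1356
Critical value: t_{0.005,40} = ±2.704
p-value ≈ 0.0389
Decision: fail to reject H₀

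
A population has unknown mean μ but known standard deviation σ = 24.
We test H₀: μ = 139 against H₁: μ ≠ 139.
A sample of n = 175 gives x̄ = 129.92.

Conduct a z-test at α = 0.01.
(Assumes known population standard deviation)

Answer: z = -5.0050, reject H₀

Derivation:
Standard error: SE = σ/√n = 24/√175 = 1.8142
z-statistic: z = (x̄ - μ₀)/SE = (129.92 - 139)/1.8142 = -5.0050
Critical value: ±2.576
p-value < 0.0001
Decision: reject H₀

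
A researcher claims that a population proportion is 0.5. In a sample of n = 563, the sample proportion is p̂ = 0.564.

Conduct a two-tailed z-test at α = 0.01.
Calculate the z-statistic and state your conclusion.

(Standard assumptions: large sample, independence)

Answer: z = 3.0372, reject H₀

Derivation:
H₀: p = 0.5, H₁: p ≠ 0.5
Standard error: SE = √(p₀(1-p₀)/n) = √(0.5×0.5/563) = 0.021072
z-statistic: z = (p̂ - p₀)/SE = (0.564 - 0.5)/0.021072 = 3.0372
Critical value: z_0.005 = ±2.576
p-value = 0.0024
Decision: reject H₀ at α = 0.01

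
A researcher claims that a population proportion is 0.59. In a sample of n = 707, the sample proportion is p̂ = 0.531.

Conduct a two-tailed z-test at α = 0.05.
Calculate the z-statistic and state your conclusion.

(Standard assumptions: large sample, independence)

H₀: p = 0.59, H₁: p ≠ 0.59
Standard error: SE = √(p₀(1-p₀)/n) = √(0.59×0.41/707) = 0.018497
z-statistic: z = (p̂ - p₀)/SE = (0.531 - 0.59)/0.018497 = -3.1897
Critical value: z_0.025 = ±1.960
p-value = 0.0014
Decision: reject H₀ at α = 0.05

Answer: z = -3.1897, reject H₀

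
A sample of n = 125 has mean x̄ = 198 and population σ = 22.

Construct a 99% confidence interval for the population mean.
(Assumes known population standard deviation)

Confidence level: 99%, α = 0.01
z_0.005 = 2.576
SE = σ/√n = 22/√125 = 1.9677
Margin of error = 2.576 × 1.9677 = 5.0688
CI: x̄ ± margin = 198 ± 5.0688
CI: (192.9312, 203.0688)

Answer: (192.9312, 203.0688)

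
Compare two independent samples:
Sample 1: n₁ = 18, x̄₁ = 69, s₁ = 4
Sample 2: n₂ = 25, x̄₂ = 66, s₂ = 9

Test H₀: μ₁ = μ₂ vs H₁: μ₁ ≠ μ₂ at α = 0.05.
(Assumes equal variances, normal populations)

Pooled variance: s²_p = [17×4² + 24×9²]/(41) = 54.0488
s_p = 7.3518
SE = s_p×√(1/n₁ + 1/n₂) = 7.3518×√(1/18 + 1/25) = 2.2726
t = (x̄₁ - x̄₂)/SE = (69 - 66)/2.2726 = 1.3201
df = 41, t-critical = ±2.020
Decision: fail to reject H₀

Answer: t = 1.3201, fail to reject H₀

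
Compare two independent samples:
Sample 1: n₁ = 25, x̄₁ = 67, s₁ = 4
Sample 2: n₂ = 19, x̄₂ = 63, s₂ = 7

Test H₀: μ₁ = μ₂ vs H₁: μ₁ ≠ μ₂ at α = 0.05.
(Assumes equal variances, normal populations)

Pooled variance: s²_p = [24×4² + 18×7²]/(42) = 30.1429
s_p = 5.4903
SE = s_p×√(1/n₁ + 1/n₂) = 5.4903×√(1/25 + 1/19) = 1.6710
t = (x̄₁ - x̄₂)/SE = (67 - 63)/1.6710 = 2.3938
df = 42, t-critical = ±2.018
Decision: reject H₀

Answer: t = 2.3938, reject H₀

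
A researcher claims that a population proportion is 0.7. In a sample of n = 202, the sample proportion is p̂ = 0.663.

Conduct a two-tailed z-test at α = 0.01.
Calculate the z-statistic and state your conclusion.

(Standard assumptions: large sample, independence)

Answer: z = -1.1475, fail to reject H₀

Derivation:
H₀: p = 0.7, H₁: p ≠ 0.7
Standard error: SE = √(p₀(1-p₀)/n) = √(0.7×0.3/202) = 0.032243
z-statistic: z = (p̂ - p₀)/SE = (0.663 - 0.7)/0.032243 = -1.1475
Critical value: z_0.005 = ±2.576
p-value = 0.2512
Decision: fail to reject H₀ at α = 0.01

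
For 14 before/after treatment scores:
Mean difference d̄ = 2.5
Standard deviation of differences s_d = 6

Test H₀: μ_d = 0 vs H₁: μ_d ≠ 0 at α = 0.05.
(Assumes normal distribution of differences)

Answer: t = 1.5590, fail to reject H₀

Derivation:
df = n - 1 = 13
SE = s_d/√n = 6/√14 = 1.6036
t = d̄/SE = 2.5/1.6036 = 1.5590
Critical value: t_{0.025,13} = ±2.160
p-value ≈ 0.1430
Decision: fail to reject H₀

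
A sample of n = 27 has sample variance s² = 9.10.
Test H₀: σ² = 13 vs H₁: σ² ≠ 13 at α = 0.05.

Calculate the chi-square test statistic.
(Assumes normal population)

Answer: χ² = 18.2000, fail to reject H₀

Derivation:
df = n - 1 = 26
χ² = (n-1)s²/σ₀² = 26×9.10/13 = 18.2000
Critical values: χ²_{0.975,26} = 13.844, χ²_{0.025,26} = 41.923
Rejection region: χ² < 13.844 or χ² > 41.923
Decision: fail to reject H₀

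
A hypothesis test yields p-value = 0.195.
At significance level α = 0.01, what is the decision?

Compare p-value to α:
0.195 ≥ 0.01
Decision: fail to reject H₀

Answer: fail to reject H₀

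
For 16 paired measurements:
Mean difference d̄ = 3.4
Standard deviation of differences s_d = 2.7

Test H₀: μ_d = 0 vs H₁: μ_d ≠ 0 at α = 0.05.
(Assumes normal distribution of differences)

Answer: t = 5.0370, reject H₀

Derivation:
df = n - 1 = 15
SE = s_d/√n = 2.7/√16 = 0.6750
t = d̄/SE = 3.4/0.6750 = 5.0370
Critical value: t_{0.025,15} = ±2.131
p-value ≈ 0.0001
Decision: reject H₀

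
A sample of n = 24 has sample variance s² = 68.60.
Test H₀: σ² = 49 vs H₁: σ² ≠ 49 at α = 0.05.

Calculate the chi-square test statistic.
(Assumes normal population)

Answer: χ² = 32.2000, fail to reject H₀

Derivation:
df = n - 1 = 23
χ² = (n-1)s²/σ₀² = 23×68.60/49 = 32.2000
Critical values: χ²_{0.975,23} = 11.689, χ²_{0.025,23} = 38.076
Rejection region: χ² < 11.689 or χ² > 38.076
Decision: fail to reject H₀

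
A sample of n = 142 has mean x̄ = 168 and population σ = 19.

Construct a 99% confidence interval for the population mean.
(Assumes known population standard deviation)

Confidence level: 99%, α = 0.01
z_0.005 = 2.576
SE = σ/√n = 19/√142 = 1.5944
Margin of error = 2.576 × 1.5944 = 4.1072
CI: x̄ ± margin = 168 ± 4.1072
CI: (163.8928, 172.1072)

Answer: (163.8928, 172.1072)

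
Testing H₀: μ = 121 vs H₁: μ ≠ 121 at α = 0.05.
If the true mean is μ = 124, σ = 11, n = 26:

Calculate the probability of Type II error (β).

Answer: β ≈ 0.7151

Derivation:
SE = σ/√n = 11/√26 = 2.1573
Critical values: μ₀ ± z_0.025×SE = 121 ± 1.960×2.1573
Acceptance region: (116.7717, 125.2283)
Under H₁ (μ = 124): z_high = (125.2283 - 124)/2.1573 = 0.5694, z_low = (116.7717 - 124)/2.1573 = -3.3506
β = P(not reject | H₁) = Φ(0.5694) - Φ(-3.3506) ≈ 0.7151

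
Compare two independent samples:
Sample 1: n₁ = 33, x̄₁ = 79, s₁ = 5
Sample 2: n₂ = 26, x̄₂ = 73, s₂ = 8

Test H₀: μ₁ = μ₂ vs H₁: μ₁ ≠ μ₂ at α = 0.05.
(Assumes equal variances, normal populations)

Pooled variance: s²_p = [32×5² + 25×8²]/(57) = 42.1053
s_p = 6.4889
SE = s_p×√(1/n₁ + 1/n₂) = 6.4889×√(1/33 + 1/26) = 1.7016
t = (x̄₁ - x̄₂)/SE = (79 - 73)/1.7016 = 3.5261
df = 57, t-critical = ±2.002
Decision: reject H₀

Answer: t = 3.5261, reject H₀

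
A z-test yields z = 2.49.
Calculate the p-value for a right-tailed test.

Answer: p-value ≈ 0.0064

Derivation:
For z = 2.49:
p = P(Z > 2.49) = 1 - Φ(2.49) = 0.0064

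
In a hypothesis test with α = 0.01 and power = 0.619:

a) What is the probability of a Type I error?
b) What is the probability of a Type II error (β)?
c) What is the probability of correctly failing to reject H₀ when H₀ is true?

Answer: a) 0.01, b) 0.381, c) 0.99

Derivation:
a) Type I error probability = α = 0.01
b) Power = P(reject H₀ | H₁ true) = 1 - β = 0.619, so Type II error probability = β = 1 - Power = 0.381
c) P(fail to reject H₀ | H₀ true) = 1 - α = 0.99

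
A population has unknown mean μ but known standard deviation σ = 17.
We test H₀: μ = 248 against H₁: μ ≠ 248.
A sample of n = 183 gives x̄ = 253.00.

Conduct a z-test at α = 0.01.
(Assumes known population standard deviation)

Standard error: SE = σ/√n = 17/√183 = 1.2567
z-statistic: z = (x̄ - μ₀)/SE = (253.00 - 248)/1.2567 = 3.9787
Critical value: ±2.576
p-value = 0.0001
Decision: reject H₀

Answer: z = 3.9787, reject H₀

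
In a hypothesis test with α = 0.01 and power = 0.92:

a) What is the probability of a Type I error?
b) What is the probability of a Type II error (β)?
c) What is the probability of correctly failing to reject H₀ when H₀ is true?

a) Type I error probability = α = 0.01
b) Power = P(reject H₀ | H₁ true) = 1 - β = 0.92, so Type II error probability = β = 1 - Power = 0.08
c) P(fail to reject H₀ | H₀ true) = 1 - α = 0.99

Answer: a) 0.01, b) 0.08, c) 0.99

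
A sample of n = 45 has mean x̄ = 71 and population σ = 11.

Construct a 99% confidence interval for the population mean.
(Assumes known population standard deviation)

Answer: (66.7759, 75.2241)

Derivation:
Confidence level: 99%, α = 0.01
z_0.005 = 2.576
SE = σ/√n = 11/√45 = 1.6398
Margin of error = 2.576 × 1.6398 = 4.2241
CI: x̄ ± margin = 71 ± 4.2241
CI: (66.7759, 75.2241)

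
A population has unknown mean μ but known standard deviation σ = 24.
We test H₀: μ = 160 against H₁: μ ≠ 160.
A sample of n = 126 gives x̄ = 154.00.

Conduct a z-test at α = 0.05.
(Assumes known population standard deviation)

Standard error: SE = σ/√n = 24/√126 = 2.1381
z-statistic: z = (x̄ - μ₀)/SE = (154.00 - 160)/2.1381 = -2.8062
Critical value: ±1.960
p-value = 0.0050
Decision: reject H₀

Answer: z = -2.8062, reject H₀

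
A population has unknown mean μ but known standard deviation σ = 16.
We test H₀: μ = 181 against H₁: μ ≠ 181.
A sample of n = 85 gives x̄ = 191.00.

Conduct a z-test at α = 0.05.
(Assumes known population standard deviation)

Standard error: SE = σ/√n = 16/√85 = 1.7354
z-statistic: z = (x̄ - μ₀)/SE = (191.00 - 181)/1.7354 = 5.7624
Critical value: ±1.960
p-value < 0.0001
Decision: reject H₀

Answer: z = 5.7624, reject H₀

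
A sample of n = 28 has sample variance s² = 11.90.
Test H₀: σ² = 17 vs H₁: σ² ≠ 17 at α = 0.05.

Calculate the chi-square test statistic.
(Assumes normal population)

Answer: χ² = 18.9000, fail to reject H₀

Derivation:
df = n - 1 = 27
χ² = (n-1)s²/σ₀² = 27×11.90/17 = 18.9000
Critical values: χ²_{0.975,27} = 14.573, χ²_{0.025,27} = 43.195
Rejection region: χ² < 14.573 or χ² > 43.195
Decision: fail to reject H₀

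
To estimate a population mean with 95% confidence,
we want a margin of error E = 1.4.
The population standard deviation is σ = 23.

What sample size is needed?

Answer: n = 1037

Derivation:
z_0.025 = 1.960
n = (z×σ/E)² = (1.960×23/1.4)²
n = 1036.8400
Round up: n = 1037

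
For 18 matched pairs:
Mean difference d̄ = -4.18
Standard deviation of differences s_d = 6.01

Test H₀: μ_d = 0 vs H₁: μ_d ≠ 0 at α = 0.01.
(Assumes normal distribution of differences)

df = n - 1 = 17
SE = s_d/√n = 6.01/√18 = 1.4166
t = d̄/SE = -4.18/1.4166 = -2.9507
Critical value: t_{0.005,17} = ±2.898
p-value ≈ 0.0089
Decision: reject H₀

Answer: t = -2.9507, reject H₀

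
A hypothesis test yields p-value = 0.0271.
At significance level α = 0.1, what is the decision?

Answer: reject H₀

Derivation:
Compare p-value to α:
0.0271 < 0.1
Decision: reject H₀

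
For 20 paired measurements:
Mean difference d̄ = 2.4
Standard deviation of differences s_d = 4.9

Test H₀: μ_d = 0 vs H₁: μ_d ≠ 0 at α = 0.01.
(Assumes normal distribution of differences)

Answer: t = 2.1904, fail to reject H₀

Derivation:
df = n - 1 = 19
SE = s_d/√n = 4.9/√20 = 1.0957
t = d̄/SE = 2.4/1.0957 = 2.1904
Critical value: t_{0.005,19} = ±2.861
p-value ≈ 0.0412
Decision: fail to reject H₀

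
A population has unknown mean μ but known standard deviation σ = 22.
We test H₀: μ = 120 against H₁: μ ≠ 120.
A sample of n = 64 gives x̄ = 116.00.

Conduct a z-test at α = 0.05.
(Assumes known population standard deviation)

Standard error: SE = σ/√n = 22/√64 = 2.7500
z-statistic: z = (x̄ - μ₀)/SE = (116.00 - 120)/2.7500 = -1.4545
Critical value: ±1.960
p-value = 0.1458
Decision: fail to reject H₀

Answer: z = -1.4545, fail to reject H₀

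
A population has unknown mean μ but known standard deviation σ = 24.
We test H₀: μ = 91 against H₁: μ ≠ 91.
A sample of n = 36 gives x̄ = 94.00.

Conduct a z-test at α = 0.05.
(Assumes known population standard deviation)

Answer: z = 0.7500, fail to reject H₀

Derivation:
Standard error: SE = σ/√n = 24/√36 = 4.0000
z-statistic: z = (x̄ - μ₀)/SE = (94.00 - 91)/4.0000 = 0.7500
Critical value: ±1.960
p-value = 0.4533
Decision: fail to reject H₀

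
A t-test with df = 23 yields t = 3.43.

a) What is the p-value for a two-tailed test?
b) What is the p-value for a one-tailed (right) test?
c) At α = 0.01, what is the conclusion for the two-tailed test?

Answer: a) 0.0023, b) 0.0011, c) reject H₀

Derivation:
Using t-distribution with df = 23:
a) Two-tailed: p = 2×P(T > 3.43) = 0.0023
b) One-tailed: p = P(T > 3.43) = 0.0011
c) 0.0023 < 0.01, reject H₀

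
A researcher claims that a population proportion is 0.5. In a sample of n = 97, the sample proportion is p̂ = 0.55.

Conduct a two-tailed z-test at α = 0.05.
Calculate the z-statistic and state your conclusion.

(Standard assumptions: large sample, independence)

H₀: p = 0.5, H₁: p ≠ 0.5
Standard error: SE = √(p₀(1-p₀)/n) = √(0.5×0.5/97) = 0.050767
z-statistic: z = (p̂ - p₀)/SE = (0.55 - 0.5)/0.050767 = 0.9849
Critical value: z_0.025 = ±1.960
p-value = 0.3247
Decision: fail to reject H₀ at α = 0.05

Answer: z = 0.9849, fail to reject H₀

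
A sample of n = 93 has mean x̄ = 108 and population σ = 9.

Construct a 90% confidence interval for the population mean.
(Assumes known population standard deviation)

Answer: (106.4647, 109.5353)

Derivation:
Confidence level: 90%, α = 0.1
z_0.05 = 1.645
SE = σ/√n = 9/√93 = 0.9333
Margin of error = 1.645 × 0.9333 = 1.5353
CI: x̄ ± margin = 108 ± 1.5353
CI: (106.4647, 109.5353)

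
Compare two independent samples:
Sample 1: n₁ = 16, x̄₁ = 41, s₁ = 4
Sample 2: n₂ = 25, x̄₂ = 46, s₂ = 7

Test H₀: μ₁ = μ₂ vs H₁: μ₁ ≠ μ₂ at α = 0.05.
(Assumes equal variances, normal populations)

Pooled variance: s²_p = [15×4² + 24×7²]/(39) = 36.3077
s_p = 6.0256
SE = s_p×√(1/n₁ + 1/n₂) = 6.0256×√(1/16 + 1/25) = 1.9291
t = (x̄₁ - x̄₂)/SE = (41 - 46)/1.9291 = -2.5919
df = 39, t-critical = ±2.023
Decision: reject H₀

Answer: t = -2.5919, reject H₀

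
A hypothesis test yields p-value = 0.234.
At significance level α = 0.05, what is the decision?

Answer: fail to reject H₀

Derivation:
Compare p-value to α:
0.234 ≥ 0.05
Decision: fail to reject H₀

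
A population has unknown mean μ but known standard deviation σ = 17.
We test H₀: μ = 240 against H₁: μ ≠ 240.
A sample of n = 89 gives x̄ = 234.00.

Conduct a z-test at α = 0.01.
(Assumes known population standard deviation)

Standard error: SE = σ/√n = 17/√89 = 1.8020
z-statistic: z = (x̄ - μ₀)/SE = (234.00 - 240)/1.8020 = -3.3296
Critical value: ±2.576
p-value = 0.0009
Decision: reject H₀

Answer: z = -3.3296, reject H₀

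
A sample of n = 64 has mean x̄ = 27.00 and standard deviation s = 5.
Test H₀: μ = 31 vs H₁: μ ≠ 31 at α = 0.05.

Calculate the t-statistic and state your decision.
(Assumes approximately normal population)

df = n - 1 = 63
SE = s/√n = 5/√64 = 0.6250
t = (x̄ - μ₀)/SE = (27.00 - 31)/0.6250 = -6.4000
Critical value: t_{0.025,63} = ±1.998
p-value < 0.0001
Decision: reject H₀

Answer: t = -6.4000, reject H₀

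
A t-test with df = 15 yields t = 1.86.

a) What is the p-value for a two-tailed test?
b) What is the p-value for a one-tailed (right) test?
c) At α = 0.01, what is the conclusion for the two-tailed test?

Answer: a) 0.0826, b) 0.0413, c) fail to reject H₀

Derivation:
Using t-distribution with df = 15:
a) Two-tailed: p = 2×P(T > 1.86) = 0.0826
b) One-tailed: p = P(T > 1.86) = 0.0413
c) 0.0826 ≥ 0.01, fail to reject H₀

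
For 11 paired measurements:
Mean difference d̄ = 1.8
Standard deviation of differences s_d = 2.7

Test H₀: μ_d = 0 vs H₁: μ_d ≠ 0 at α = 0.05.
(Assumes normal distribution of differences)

df = n - 1 = 10
SE = s_d/√n = 2.7/√11 = 0.8141
t = d̄/SE = 1.8/0.8141 = 2.2110
Critical value: t_{0.025,10} = ±2.228
p-value ≈ 0.0515
Decision: fail to reject H₀

Answer: t = 2.2110, fail to reject H₀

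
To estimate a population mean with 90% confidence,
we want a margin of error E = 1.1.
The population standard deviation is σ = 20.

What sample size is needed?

z_0.05 = 1.645
n = (z×σ/E)² = (1.645×20/1.1)²
n = 894.5537
Round up: n = 895

Answer: n = 895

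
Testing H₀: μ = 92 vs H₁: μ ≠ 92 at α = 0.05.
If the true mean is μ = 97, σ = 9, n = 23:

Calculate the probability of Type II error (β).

SE = σ/√n = 9/√23 = 1.8766
Critical values: μ₀ ± z_0.025×SE = 92 ± 1.960×1.8766
Acceptance region: (88.3219, 95.6781)
Under H₁ (μ = 97): z_high = (95.6781 - 97)/1.8766 = -0.7044, z_low = (88.3219 - 97)/1.8766 = -4.6244
β = P(not reject | H₁) = Φ(-0.7044) - Φ(-4.6244) ≈ 0.2406

Answer: β ≈ 0.2406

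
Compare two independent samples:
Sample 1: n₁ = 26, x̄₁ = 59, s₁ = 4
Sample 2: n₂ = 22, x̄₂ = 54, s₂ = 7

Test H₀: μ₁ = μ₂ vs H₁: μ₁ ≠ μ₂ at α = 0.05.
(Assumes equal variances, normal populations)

Answer: t = 3.0967, reject H₀

Derivation:
Pooled variance: s²_p = [25×4² + 21×7²]/(46) = 31.0652
s_p = 5.5736
SE = s_p×√(1/n₁ + 1/n₂) = 5.5736×√(1/26 + 1/22) = 1.6146
t = (x̄₁ - x̄₂)/SE = (59 - 54)/1.6146 = 3.0967
df = 46, t-critical = ±2.013
Decision: reject H₀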